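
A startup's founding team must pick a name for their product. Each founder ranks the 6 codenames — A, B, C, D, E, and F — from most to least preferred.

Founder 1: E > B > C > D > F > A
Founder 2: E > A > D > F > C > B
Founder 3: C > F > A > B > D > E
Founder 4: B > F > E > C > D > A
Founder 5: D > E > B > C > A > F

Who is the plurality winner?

First-place vote totals:
  A: 0
  B: 1
  C: 1
  D: 1
  E: 2
  F: 0
E has the most first-place votes.

E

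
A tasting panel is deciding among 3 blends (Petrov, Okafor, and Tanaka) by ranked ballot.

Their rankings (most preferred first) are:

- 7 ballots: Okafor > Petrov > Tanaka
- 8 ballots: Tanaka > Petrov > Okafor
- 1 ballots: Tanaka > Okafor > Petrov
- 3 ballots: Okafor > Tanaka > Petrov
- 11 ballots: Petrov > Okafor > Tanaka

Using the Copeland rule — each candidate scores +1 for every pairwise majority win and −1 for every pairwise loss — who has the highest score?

Petrov

Pairwise results:
  Petrov vs Okafor: Petrov wins 19–11.
  Petrov vs Tanaka: Petrov wins 18–12.
  Okafor vs Tanaka: Okafor wins 21–9.
Copeland scores (wins − losses):
  Petrov: 2 − 0 = 2
  Okafor: 1 − 1 = 0
  Tanaka: 0 − 2 = -2
Petrov has the best Copeland score.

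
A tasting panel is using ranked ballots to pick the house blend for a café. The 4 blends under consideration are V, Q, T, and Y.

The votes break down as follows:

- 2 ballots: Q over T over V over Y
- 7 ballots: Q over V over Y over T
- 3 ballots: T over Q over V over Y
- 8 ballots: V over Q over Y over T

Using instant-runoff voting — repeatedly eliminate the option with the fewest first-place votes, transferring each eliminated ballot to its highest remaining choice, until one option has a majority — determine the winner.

Round 1: Q 9, V 8, T 3, Y 0. Y has the fewest and is eliminated.
Round 2: Q 9, V 8, T 3. T has the fewest and is eliminated.
Round 3: Q 12, V 8. Q has a majority.

Q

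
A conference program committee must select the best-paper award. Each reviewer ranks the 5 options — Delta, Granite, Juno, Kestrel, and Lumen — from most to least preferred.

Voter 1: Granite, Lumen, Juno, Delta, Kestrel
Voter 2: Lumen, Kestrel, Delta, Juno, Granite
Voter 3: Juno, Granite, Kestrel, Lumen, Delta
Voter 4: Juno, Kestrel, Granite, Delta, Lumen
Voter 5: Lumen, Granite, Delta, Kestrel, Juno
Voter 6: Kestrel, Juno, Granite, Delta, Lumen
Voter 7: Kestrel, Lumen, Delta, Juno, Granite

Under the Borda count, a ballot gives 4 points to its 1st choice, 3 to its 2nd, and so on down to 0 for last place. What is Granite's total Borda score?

Borda scores:
  Delta: 1 + 2 + 0 + 1 + 2 + 1 + 2 = 9
  Granite: 4 + 0 + 3 + 2 + 3 + 2 + 0 = 14
  Juno: 2 + 1 + 4 + 4 + 0 + 3 + 1 = 15
  Kestrel: 0 + 3 + 2 + 3 + 1 + 4 + 4 = 17
  Lumen: 3 + 4 + 1 + 0 + 4 + 0 + 3 = 15

14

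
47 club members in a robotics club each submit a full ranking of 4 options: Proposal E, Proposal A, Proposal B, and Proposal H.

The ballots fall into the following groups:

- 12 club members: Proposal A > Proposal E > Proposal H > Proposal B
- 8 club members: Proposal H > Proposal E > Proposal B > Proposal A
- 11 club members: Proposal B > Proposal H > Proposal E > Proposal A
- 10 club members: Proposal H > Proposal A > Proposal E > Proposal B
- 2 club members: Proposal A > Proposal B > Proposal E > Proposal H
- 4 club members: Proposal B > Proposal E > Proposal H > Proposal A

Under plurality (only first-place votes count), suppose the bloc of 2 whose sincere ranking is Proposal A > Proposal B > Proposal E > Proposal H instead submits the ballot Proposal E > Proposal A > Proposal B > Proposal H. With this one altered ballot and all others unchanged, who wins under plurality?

First-place totals with the altered ballot: Proposal E 2, Proposal A 12, Proposal B 15, Proposal H 18.
The winner is unchanged: still Proposal H.

Proposal H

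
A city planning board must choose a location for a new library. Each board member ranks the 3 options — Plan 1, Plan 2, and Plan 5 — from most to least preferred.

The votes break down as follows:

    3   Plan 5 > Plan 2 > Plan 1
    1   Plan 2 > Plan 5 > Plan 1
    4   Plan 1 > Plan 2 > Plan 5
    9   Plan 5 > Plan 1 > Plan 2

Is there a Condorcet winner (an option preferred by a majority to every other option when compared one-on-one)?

Yes

Head-to-head results (17 voters total):
Plan 1 vs Plan 2: Plan 1 wins 13–4.
Plan 1 vs Plan 5: Plan 5 wins 13–4.
Plan 2 vs Plan 5: Plan 5 wins 12–5.
Plan 5 beats each rival — Plan 1 (13–4), Plan 2 (12–5) — so Plan 5 is the Condorcet winner.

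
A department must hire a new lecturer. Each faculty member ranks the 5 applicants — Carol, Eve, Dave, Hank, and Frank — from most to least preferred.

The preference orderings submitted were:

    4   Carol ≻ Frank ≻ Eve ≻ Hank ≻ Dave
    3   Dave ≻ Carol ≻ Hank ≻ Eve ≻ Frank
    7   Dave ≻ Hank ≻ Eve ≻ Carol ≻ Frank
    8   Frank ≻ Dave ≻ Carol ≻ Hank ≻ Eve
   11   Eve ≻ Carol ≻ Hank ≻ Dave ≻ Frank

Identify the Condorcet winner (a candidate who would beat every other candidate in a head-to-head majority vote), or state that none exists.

Head-to-head results (33 voters total):
Carol vs Eve: Eve wins 18–15.
Carol vs Dave: Dave wins 18–15.
Carol vs Hank: Carol wins 26–7.
Carol vs Frank: Carol wins 25–8.
Eve vs Dave: Dave wins 18–15.
Eve vs Hank: Hank wins 18–15.
Eve vs Frank: Eve wins 21–12.
Dave vs Hank: Dave wins 18–15.
Dave vs Frank: Dave wins 21–12.
Hank vs Frank: Hank wins 21–12.
Dave beats each rival — Carol (18–15), Eve (18–15), Hank (18–15), Frank (21–12) — so Dave is the Condorcet winner.

Dave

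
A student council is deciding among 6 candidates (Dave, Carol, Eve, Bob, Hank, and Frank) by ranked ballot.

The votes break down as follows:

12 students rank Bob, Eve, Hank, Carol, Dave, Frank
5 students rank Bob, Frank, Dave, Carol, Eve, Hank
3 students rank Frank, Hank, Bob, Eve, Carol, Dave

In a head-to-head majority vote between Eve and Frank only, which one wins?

Ballots ranking Eve above Frank: 12.
Ballots ranking Frank above Eve: 5+3 = 8.
Eve wins the head-to-head, 12–8.

Eve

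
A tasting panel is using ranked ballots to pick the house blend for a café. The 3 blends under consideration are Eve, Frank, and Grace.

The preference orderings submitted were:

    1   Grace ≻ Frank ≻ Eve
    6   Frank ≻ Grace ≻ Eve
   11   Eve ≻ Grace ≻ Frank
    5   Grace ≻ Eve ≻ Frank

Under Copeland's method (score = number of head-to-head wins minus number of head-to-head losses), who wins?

Grace

Pairwise results:
  Eve vs Frank: Eve wins 16–7.
  Eve vs Grace: Grace wins 12–11.
  Frank vs Grace: Grace wins 17–6.
Copeland scores (wins − losses):
  Eve: 1 − 1 = 0
  Frank: 0 − 2 = -2
  Grace: 2 − 0 = 2
Grace has the best Copeland score.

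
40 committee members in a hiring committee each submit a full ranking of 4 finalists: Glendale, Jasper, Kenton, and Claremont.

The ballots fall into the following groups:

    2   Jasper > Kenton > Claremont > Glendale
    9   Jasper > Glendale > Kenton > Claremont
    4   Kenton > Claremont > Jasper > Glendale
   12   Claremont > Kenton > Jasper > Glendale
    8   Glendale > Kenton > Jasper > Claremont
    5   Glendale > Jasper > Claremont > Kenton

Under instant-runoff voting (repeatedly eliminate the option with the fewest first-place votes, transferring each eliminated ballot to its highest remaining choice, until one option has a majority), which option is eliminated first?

Kenton

Round 1: Glendale 13, Claremont 12, Jasper 11, Kenton 4. Kenton has the fewest and is eliminated.
Round 2: Claremont 16, Glendale 13, Jasper 11. Jasper has the fewest and is eliminated.
Round 3: Glendale 22, Claremont 18. Glendale has a majority.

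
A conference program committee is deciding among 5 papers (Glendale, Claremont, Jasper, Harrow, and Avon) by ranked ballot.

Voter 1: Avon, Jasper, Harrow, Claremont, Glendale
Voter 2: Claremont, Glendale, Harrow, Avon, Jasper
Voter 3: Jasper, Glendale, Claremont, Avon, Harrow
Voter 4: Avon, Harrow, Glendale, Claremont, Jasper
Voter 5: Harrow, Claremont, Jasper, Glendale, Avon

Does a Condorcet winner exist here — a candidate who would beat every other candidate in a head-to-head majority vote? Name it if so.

Head-to-head results (5 voters total):
Glendale vs Claremont: Claremont wins 3–2.
Glendale vs Jasper: Jasper wins 3–2.
Glendale vs Harrow: Harrow wins 3–2.
Glendale vs Avon: Glendale wins 3–2.
Claremont vs Jasper: Claremont wins 3–2.
Claremont vs Harrow: Harrow wins 3–2.
Claremont vs Avon: Claremont wins 3–2.
Jasper vs Harrow: Harrow wins 3–2.
Jasper vs Avon: Avon wins 3–2.
Harrow vs Avon: Avon wins 3–2.
No candidate beats all others: Glendale beats Avon beats Jasper beats Glendale, a majority cycle.

There is no Condorcet winner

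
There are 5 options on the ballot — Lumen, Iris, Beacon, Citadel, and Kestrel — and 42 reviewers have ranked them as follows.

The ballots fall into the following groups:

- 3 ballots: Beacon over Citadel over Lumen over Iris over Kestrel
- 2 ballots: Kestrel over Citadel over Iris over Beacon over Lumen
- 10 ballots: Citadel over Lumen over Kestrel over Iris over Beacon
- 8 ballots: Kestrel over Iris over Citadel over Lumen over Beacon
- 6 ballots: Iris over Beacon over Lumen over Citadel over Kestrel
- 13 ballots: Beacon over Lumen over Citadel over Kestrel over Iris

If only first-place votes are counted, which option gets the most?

Beacon

First-place vote totals:
  Lumen: 0
  Iris: 6
  Beacon: 16
  Citadel: 10
  Kestrel: 10
Beacon has the most first-place votes.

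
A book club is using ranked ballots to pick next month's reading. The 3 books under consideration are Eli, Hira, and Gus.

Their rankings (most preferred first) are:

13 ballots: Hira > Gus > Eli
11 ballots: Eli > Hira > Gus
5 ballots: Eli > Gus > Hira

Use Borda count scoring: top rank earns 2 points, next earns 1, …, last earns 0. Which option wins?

Borda scores:
  Eli: 13·0 + 11·2 + 5·2 = 32
  Hira: 13·2 + 11·1 + 5·0 = 37
  Gus: 13·1 + 11·0 + 5·1 = 18
Hira has the highest total.

Hira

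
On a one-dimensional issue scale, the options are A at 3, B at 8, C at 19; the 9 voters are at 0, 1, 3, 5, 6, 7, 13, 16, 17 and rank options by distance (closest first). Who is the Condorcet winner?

With single-peaked preferences on a line, the Condorcet winner is the candidate closest to the median voter.
The median voter (position 6) is closest to B at 8.
Check: B vs A — voters closer to B: 5 of 9.

B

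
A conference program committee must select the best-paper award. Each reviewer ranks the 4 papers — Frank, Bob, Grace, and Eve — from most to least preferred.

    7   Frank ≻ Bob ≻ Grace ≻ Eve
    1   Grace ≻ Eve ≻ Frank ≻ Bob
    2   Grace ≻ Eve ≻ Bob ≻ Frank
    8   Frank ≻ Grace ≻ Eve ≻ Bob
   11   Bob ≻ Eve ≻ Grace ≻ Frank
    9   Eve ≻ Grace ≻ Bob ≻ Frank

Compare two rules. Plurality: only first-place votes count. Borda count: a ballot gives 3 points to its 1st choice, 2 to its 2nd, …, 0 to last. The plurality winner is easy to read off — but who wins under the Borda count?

Eve

Plurality first-place counts: Frank 15, Bob 11, Grace 3, Eve 9 → Frank.
Borda totals: Frank 46, Bob 58, Grace 61, Eve 63 → Eve.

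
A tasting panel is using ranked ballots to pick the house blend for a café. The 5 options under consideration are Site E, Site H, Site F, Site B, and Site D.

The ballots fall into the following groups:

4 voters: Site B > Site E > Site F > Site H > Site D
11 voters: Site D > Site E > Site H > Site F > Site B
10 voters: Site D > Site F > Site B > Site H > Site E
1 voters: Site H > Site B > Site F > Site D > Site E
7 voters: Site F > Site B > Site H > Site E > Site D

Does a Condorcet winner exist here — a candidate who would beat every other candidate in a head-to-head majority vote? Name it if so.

Head-to-head results (33 voters total):
Site E vs Site H: Site H wins 18–15.
Site E vs Site F: Site F wins 18–15.
Site E vs Site B: Site B wins 22–11.
Site E vs Site D: Site D wins 22–11.
Site H vs Site F: Site F wins 21–12.
Site H vs Site B: Site B wins 21–12.
Site H vs Site D: Site D wins 21–12.
Site F vs Site B: Site F wins 28–5.
Site F vs Site D: Site D wins 21–12.
Site B vs Site D: Site D wins 21–12.
Site D beats each rival — Site E (22–11), Site H (21–12), Site F (21–12), Site B (21–12) — so Site D is the Condorcet winner.

Site D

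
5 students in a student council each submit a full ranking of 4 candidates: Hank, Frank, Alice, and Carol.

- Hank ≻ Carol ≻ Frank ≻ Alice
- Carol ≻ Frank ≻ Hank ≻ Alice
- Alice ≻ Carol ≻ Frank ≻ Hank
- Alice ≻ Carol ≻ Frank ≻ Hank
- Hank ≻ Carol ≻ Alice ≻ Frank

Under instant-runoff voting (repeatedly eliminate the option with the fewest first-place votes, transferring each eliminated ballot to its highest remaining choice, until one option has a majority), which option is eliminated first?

Frank

Round 1: Hank 2, Alice 2, Carol 1, Frank 0. Frank has the fewest and is eliminated.
Round 2: Hank 2, Alice 2, Carol 1. Carol has the fewest and is eliminated.
Round 3: Hank 3, Alice 2. Hank has a majority.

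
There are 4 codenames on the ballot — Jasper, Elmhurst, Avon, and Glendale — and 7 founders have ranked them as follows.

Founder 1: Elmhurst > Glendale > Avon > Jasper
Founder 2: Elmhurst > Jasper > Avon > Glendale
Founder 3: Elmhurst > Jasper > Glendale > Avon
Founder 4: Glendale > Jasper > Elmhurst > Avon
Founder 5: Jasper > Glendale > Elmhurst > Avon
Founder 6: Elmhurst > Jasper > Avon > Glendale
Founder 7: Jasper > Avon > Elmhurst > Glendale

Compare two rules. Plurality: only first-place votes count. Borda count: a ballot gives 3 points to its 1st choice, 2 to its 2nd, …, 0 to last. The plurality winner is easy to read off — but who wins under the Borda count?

Elmhurst

Plurality first-place counts: Jasper 2, Elmhurst 4, Avon 0, Glendale 1 → Elmhurst.
Borda totals: Jasper 14, Elmhurst 15, Avon 5, Glendale 8 → Elmhurst.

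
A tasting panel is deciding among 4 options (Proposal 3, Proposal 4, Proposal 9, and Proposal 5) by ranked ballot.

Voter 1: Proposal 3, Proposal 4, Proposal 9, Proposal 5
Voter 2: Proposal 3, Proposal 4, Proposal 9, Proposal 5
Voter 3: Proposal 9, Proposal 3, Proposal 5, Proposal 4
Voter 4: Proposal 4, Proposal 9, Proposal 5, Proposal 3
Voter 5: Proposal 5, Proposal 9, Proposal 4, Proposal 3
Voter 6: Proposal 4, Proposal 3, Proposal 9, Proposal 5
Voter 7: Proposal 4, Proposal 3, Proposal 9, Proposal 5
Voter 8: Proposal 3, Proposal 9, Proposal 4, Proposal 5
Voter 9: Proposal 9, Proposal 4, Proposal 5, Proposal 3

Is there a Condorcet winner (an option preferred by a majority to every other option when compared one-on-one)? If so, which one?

Head-to-head results (9 voters total):
Proposal 3 vs Proposal 4: Proposal 4 wins 5–4.
Proposal 3 vs Proposal 9: Proposal 3 wins 5–4.
Proposal 3 vs Proposal 5: Proposal 3 wins 6–3.
Proposal 4 vs Proposal 9: Proposal 4 wins 5–4.
Proposal 4 vs Proposal 5: Proposal 4 wins 7–2.
Proposal 9 vs Proposal 5: Proposal 9 wins 8–1.
Proposal 4 beats each rival — Proposal 3 (5–4), Proposal 9 (5–4), Proposal 5 (7–2) — so Proposal 4 is the Condorcet winner.

Proposal 4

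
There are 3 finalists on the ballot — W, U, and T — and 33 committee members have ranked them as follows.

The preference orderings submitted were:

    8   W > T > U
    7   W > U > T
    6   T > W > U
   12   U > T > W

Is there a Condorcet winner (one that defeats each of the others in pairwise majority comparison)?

Head-to-head results (33 voters total):
W vs U: W wins 21–12.
W vs T: T wins 18–15.
U vs T: U wins 19–14.
No candidate beats all others: W beats U beats T beats W, a majority cycle.

No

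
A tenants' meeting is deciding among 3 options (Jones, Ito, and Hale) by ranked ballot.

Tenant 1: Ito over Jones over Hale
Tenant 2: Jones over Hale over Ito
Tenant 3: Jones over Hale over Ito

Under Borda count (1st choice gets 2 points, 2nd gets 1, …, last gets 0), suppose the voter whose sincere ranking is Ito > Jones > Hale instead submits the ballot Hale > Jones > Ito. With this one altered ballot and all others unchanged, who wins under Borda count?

Borda totals with the altered ballot: Jones 5, Ito 0, Hale 4.
The winner is unchanged: still Jones.

Jones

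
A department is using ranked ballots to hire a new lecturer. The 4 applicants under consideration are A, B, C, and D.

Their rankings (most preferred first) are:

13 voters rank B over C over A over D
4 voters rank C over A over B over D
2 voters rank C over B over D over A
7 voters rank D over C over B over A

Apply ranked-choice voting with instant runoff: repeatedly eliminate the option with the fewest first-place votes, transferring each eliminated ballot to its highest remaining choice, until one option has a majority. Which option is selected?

Round 1: B 13, D 7, C 6, A 0. A has the fewest and is eliminated.
Round 2: B 13, D 7, C 6. C has the fewest and is eliminated.
Round 3: B 19, D 7. B has a majority.

B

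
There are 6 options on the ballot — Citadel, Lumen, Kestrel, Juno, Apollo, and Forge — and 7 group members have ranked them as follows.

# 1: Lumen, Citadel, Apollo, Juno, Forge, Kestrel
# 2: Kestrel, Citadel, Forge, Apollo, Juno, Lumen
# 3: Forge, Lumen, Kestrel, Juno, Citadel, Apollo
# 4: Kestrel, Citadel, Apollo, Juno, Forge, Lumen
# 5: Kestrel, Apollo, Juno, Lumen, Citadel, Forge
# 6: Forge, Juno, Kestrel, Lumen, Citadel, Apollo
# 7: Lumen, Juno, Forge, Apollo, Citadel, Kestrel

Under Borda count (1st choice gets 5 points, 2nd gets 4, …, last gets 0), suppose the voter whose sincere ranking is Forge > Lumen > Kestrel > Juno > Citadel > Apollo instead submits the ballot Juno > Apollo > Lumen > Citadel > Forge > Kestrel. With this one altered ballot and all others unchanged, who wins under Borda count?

Borda totals with the altered ballot: Citadel 17, Lumen 17, Kestrel 18, Juno 21, Apollo 18, Forge 14.
The switch changes the winner from Kestrel to Juno.

Juno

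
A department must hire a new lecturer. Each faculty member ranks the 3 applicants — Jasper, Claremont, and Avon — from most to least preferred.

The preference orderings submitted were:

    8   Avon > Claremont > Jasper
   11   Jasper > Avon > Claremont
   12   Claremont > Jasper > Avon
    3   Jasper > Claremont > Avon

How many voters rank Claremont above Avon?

15

Ballots ranking Claremont above Avon: 12+3 = 15.
Ballots ranking Avon above Claremont: 8+11 = 19.
So 15 of 34 voters prefer Claremont to Avon.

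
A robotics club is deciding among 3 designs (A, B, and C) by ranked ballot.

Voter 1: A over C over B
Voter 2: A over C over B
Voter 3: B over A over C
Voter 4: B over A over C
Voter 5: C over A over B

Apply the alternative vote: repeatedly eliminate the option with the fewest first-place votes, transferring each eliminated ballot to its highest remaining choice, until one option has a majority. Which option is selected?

Round 1: A 2, B 2, C 1. C has the fewest and is eliminated.
Round 2: A 3, B 2. A has a majority.

A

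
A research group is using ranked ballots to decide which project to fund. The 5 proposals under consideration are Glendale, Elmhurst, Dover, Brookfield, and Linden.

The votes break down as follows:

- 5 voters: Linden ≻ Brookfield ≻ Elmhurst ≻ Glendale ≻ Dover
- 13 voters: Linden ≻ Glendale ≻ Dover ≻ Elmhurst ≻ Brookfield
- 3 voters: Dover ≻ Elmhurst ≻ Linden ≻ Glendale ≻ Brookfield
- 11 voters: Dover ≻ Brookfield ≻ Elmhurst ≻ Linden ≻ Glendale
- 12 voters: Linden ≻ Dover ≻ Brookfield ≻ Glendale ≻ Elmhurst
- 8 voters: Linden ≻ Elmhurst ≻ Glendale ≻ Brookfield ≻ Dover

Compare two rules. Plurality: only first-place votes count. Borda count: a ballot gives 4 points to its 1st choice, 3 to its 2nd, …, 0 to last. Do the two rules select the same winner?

Yes

Plurality first-place counts: Glendale 0, Elmhurst 0, Dover 14, Brookfield 0, Linden 38 → Linden.
Borda totals: Glendale 75, Elmhurst 78, Dover 118, Brookfield 80, Linden 169 → Linden.
The two rules agree on Linden.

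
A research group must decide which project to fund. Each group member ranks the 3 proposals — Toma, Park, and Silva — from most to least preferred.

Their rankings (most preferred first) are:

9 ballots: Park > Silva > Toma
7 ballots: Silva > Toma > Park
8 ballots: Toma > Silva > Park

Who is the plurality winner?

Park

First-place vote totals:
  Toma: 8
  Park: 9
  Silva: 7
Park has the most first-place votes.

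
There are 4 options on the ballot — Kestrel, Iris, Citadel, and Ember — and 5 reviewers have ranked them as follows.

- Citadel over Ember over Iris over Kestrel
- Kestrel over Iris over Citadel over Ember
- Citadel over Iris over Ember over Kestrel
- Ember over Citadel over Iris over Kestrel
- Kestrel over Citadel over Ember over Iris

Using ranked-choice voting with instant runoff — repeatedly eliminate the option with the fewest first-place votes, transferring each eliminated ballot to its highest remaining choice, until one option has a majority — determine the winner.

Round 1: Kestrel 2, Citadel 2, Ember 1, Iris 0. Iris has the fewest and is eliminated.
Round 2: Kestrel 2, Citadel 2, Ember 1. Ember has the fewest and is eliminated.
Round 3: Citadel 3, Kestrel 2. Citadel has a majority.

Citadel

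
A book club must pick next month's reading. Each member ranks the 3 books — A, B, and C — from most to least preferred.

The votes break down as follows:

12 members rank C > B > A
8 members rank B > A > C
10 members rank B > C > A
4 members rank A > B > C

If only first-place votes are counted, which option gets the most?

First-place vote totals:
  A: 4
  B: 18
  C: 12
B has the most first-place votes.

B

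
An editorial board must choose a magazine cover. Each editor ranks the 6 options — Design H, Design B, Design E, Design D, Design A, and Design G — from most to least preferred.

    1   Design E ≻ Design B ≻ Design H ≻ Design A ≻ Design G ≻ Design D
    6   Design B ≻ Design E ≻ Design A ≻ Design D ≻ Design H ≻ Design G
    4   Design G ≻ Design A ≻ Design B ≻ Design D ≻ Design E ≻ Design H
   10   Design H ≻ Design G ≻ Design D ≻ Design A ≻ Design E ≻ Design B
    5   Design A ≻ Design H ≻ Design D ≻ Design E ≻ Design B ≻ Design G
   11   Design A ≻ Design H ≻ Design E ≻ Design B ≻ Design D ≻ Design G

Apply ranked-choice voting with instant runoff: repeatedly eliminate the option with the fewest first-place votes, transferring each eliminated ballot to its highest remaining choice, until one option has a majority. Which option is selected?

Design A

Round 1: Design A 16, Design H 10, Design B 6, Design G 4, Design E 1, Design D 0. Design D has the fewest and is eliminated.
Round 2: Design A 16, Design H 10, Design B 6, Design G 4, Design E 1. Design E has the fewest and is eliminated.
Round 3: Design A 16, Design H 10, Design B 7, Design G 4. Design G has the fewest and is eliminated.
Round 4: Design A 20, Design H 10, Design B 7. Design A has a majority.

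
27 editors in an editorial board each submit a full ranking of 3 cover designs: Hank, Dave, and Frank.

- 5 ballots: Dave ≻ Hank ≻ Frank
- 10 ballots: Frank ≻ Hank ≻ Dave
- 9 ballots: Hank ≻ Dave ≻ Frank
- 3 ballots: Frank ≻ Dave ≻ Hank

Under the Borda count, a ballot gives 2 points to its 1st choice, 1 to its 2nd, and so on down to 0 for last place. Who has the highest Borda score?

Hank

Borda scores:
  Hank: 5·1 + 10·1 + 9·2 + 3·0 = 33
  Dave: 5·2 + 10·0 + 9·1 + 3·1 = 22
  Frank: 5·0 + 10·2 + 9·0 + 3·2 = 26
Hank has the highest total.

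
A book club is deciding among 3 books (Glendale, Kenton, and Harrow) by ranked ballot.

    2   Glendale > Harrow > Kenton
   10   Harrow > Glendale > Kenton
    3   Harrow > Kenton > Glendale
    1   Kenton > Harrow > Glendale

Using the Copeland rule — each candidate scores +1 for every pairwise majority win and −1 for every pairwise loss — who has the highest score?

Harrow

Pairwise results:
  Glendale vs Kenton: Glendale wins 12–4.
  Glendale vs Harrow: Harrow wins 14–2.
  Kenton vs Harrow: Harrow wins 15–1.
Copeland scores (wins − losses):
  Glendale: 1 − 1 = 0
  Kenton: 0 − 2 = -2
  Harrow: 2 − 0 = 2
Harrow has the best Copeland score.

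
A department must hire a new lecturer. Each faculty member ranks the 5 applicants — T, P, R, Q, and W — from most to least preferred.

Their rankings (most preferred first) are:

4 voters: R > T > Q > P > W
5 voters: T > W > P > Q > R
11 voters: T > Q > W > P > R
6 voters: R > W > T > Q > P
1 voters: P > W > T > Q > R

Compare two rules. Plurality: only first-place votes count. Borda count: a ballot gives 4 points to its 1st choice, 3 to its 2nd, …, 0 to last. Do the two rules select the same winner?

Plurality first-place counts: T 16, P 1, R 10, Q 0, W 0 → T.
Borda totals: T 90, P 29, R 40, Q 53, W 58 → T.
The two rules agree on T.

Yes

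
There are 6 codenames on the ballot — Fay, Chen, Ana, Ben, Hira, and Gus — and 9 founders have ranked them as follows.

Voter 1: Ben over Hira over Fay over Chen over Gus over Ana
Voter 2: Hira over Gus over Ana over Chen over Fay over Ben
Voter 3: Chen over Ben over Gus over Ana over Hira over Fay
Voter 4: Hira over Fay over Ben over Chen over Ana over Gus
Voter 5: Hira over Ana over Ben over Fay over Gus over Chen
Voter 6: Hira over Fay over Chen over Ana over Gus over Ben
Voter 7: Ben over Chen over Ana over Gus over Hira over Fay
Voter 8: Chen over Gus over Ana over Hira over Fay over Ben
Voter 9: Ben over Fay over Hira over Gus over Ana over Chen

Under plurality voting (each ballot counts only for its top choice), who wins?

First-place vote totals:
  Fay: 0
  Chen: 2
  Ana: 0
  Ben: 3
  Hira: 4
  Gus: 0
Hira has the most first-place votes.

Hira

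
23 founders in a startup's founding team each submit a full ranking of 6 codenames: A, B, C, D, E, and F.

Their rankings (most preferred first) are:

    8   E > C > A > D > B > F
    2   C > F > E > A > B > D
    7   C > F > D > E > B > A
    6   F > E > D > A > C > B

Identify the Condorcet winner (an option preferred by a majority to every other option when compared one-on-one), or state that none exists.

None — there is no Condorcet winner

Head-to-head results (23 voters total):
A vs B: A wins 16–7.
A vs C: C wins 17–6.
A vs D: D wins 13–10.
A vs E: E wins 23–0.
A vs F: F wins 15–8.
B vs C: C wins 23–0.
B vs D: D wins 21–2.
B vs E: E wins 23–0.
B vs F: F wins 15–8.
C vs D: C wins 17–6.
C vs E: E wins 14–9.
C vs F: C wins 17–6.
D vs E: E wins 16–7.
D vs F: F wins 15–8.
E vs F: F wins 15–8.
No candidate beats all others: C beats F beats E beats C, a majority cycle.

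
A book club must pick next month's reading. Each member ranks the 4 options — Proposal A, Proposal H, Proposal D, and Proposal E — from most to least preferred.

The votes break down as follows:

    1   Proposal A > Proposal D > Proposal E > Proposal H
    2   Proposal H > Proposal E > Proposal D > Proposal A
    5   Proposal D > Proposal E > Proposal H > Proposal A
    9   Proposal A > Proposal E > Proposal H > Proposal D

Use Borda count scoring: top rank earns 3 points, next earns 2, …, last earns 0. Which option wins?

Proposal E

Borda scores:
  Proposal A: 3 + 2·0 + 5·0 + 9·3 = 30
  Proposal H: 0 + 2·3 + 5·1 + 9·1 = 20
  Proposal D: 2 + 2·1 + 5·3 + 9·0 = 19
  Proposal E: 1 + 2·2 + 5·2 + 9·2 = 33
Proposal E has the highest total.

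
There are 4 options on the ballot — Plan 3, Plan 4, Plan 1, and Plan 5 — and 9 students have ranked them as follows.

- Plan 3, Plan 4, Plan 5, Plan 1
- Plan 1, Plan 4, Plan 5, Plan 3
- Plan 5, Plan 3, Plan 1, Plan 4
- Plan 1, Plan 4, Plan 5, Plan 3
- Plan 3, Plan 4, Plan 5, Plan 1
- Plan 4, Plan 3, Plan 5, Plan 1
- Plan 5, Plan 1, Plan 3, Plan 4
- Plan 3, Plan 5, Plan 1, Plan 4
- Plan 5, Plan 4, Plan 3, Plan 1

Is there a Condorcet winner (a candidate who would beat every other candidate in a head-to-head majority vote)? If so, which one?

There is no Condorcet winner

Head-to-head results (9 voters total):
Plan 3 vs Plan 4: Plan 3 wins 5–4.
Plan 3 vs Plan 1: Plan 3 wins 6–3.
Plan 3 vs Plan 5: Plan 5 wins 5–4.
Plan 4 vs Plan 1: Plan 1 wins 5–4.
Plan 4 vs Plan 5: Plan 4 wins 5–4.
Plan 1 vs Plan 5: Plan 5 wins 7–2.
No candidate beats all others: Plan 3 beats Plan 4 beats Plan 5 beats Plan 3, a majority cycle.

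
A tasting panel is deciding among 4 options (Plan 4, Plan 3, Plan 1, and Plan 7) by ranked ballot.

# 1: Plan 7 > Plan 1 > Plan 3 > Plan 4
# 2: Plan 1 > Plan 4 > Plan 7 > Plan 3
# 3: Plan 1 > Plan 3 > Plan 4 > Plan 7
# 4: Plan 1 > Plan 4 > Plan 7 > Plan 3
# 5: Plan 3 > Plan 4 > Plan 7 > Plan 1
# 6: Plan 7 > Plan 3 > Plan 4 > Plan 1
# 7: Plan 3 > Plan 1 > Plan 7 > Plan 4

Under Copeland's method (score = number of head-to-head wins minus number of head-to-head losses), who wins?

Pairwise results:
  Plan 4 vs Plan 3: Plan 3 wins 5–2.
  Plan 4 vs Plan 1: Plan 1 wins 5–2.
  Plan 4 vs Plan 7: Plan 4 wins 4–3.
  Plan 3 vs Plan 1: Plan 1 wins 4–3.
  Plan 3 vs Plan 7: Plan 7 wins 4–3.
  Plan 1 vs Plan 7: Plan 1 wins 4–3.
Copeland scores (wins − losses):
  Plan 4: 1 − 2 = -1
  Plan 3: 1 − 2 = -1
  Plan 1: 3 − 0 = 3
  Plan 7: 1 − 2 = -1
Plan 1 has the best Copeland score.

Plan 1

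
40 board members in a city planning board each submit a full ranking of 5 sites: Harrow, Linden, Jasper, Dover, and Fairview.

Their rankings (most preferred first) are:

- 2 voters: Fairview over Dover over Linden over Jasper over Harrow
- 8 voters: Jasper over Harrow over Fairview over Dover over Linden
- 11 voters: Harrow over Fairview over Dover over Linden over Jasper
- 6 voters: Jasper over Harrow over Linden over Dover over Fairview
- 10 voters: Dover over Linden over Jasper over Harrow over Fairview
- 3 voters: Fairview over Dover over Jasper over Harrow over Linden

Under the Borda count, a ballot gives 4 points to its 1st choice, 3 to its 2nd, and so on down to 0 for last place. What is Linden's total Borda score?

Borda scores:
  Harrow: 2·0 + 8·3 + 11·4 + 6·3 + 10·1 + 3·1 = 99
  Linden: 2·2 + 8·0 + 11·1 + 6·2 + 10·3 + 3·0 = 57
  Jasper: 2·1 + 8·4 + 11·0 + 6·4 + 10·2 + 3·2 = 84
  Dover: 2·3 + 8·1 + 11·2 + 6·1 + 10·4 + 3·3 = 91
  Fairview: 2·4 + 8·2 + 11·3 + 6·0 + 10·0 + 3·4 = 69

57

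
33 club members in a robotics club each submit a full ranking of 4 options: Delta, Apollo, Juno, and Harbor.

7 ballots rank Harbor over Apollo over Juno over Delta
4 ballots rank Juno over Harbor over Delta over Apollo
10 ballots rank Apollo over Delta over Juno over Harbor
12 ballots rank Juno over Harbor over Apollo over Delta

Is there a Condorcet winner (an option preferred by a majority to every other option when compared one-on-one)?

Head-to-head results (33 voters total):
Delta vs Apollo: Apollo wins 29–4.
Delta vs Juno: Juno wins 23–10.
Delta vs Harbor: Harbor wins 23–10.
Apollo vs Juno: Apollo wins 17–16.
Apollo vs Harbor: Harbor wins 23–10.
Juno vs Harbor: Juno wins 26–7.
No candidate beats all others: Apollo beats Juno beats Harbor beats Apollo, a majority cycle.

No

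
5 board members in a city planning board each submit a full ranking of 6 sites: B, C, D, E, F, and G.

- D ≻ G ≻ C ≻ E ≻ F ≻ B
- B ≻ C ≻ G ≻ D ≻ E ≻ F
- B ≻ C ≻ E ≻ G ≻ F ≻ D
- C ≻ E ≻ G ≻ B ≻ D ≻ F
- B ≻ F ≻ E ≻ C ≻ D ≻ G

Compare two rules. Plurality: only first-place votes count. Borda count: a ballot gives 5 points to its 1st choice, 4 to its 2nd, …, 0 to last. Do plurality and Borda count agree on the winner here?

Plurality first-place counts: B 3, C 1, D 1, E 0, F 0, G 0 → B.
Borda totals: B 17, C 18, D 9, E 13, F 6, G 12 → C.
The two rules disagree: plurality picks B, Borda picks C.

No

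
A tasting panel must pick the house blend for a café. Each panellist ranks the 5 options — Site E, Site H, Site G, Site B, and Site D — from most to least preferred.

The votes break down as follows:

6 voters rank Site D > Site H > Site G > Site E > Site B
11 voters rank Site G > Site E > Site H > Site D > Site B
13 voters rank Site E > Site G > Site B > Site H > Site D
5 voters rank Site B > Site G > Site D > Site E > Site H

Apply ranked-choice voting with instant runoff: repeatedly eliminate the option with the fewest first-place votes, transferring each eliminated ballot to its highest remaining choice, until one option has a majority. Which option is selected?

Round 1: Site E 13, Site G 11, Site D 6, Site B 5, Site H 0. Site H has the fewest and is eliminated.
Round 2: Site E 13, Site G 11, Site D 6, Site B 5. Site B has the fewest and is eliminated.
Round 3: Site G 16, Site E 13, Site D 6. Site D has the fewest and is eliminated.
Round 4: Site G 22, Site E 13. Site G has a majority.

Site G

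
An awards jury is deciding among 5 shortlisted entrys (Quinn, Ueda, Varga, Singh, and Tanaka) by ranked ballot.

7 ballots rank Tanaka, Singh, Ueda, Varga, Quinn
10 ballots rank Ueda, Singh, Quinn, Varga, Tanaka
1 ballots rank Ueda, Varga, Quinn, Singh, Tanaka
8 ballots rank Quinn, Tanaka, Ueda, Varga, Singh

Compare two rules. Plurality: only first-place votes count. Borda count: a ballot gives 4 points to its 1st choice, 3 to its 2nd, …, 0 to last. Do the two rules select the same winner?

Plurality first-place counts: Quinn 8, Ueda 11, Varga 0, Singh 0, Tanaka 7 → Ueda.
Borda totals: Quinn 54, Ueda 74, Varga 28, Singh 52, Tanaka 52 → Ueda.
The two rules agree on Ueda.

Yes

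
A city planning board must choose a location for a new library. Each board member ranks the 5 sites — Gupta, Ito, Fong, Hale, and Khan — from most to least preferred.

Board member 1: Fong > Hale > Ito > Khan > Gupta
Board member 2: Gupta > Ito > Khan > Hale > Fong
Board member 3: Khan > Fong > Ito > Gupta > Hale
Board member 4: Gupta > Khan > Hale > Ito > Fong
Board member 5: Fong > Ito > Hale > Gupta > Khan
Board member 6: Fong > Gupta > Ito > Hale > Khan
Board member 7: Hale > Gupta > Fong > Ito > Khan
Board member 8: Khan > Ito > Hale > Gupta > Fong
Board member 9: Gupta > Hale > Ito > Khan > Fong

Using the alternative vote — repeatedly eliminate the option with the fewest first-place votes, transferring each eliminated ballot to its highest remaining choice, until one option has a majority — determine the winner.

Round 1: Gupta 3, Fong 3, Khan 2, Hale 1, Ito 0. Ito has the fewest and is eliminated.
Round 2: Gupta 3, Fong 3, Khan 2, Hale 1. Hale has the fewest and is eliminated.
Round 3: Gupta 4, Fong 3, Khan 2. Khan has the fewest and is eliminated.
Round 4: Gupta 5, Fong 4. Gupta has a majority.

Gupta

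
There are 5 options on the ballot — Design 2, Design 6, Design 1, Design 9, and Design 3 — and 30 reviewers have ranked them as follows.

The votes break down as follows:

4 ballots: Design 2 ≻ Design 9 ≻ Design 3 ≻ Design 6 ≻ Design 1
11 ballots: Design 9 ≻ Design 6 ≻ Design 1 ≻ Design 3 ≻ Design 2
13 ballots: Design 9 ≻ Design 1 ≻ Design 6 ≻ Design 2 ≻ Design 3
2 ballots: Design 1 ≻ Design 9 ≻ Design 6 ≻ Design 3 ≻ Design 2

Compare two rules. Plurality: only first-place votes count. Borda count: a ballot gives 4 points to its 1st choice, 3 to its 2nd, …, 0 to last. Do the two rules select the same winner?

Plurality first-place counts: Design 2 4, Design 6 0, Design 1 2, Design 9 24, Design 3 0 → Design 9.
Borda totals: Design 2 29, Design 6 67, Design 1 69, Design 9 114, Design 3 21 → Design 9.
The two rules agree on Design 9.

Yes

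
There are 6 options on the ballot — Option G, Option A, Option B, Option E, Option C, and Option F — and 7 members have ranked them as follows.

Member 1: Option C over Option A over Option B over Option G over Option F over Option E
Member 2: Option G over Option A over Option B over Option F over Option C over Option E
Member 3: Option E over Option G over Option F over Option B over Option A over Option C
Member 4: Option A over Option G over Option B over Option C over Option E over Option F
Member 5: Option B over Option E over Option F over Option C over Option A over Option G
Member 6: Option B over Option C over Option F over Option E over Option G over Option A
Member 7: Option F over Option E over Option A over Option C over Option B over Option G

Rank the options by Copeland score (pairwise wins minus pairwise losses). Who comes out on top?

Option B

Pairwise results:
  Option G vs Option A: Option A wins 4–3.
  Option G vs Option B: Option B wins 4–3.
  Option G vs Option E: Option E wins 4–3.
  Option G vs Option C: Option C wins 4–3.
  Option G vs Option F: Option G wins 4–3.
  Option A vs Option B: Option A wins 4–3.
  Option A vs Option E: Option E wins 4–3.
  Option A vs Option C: Option A wins 4–3.
  Option A vs Option F: Option F wins 4–3.
  Option B vs Option E: Option B wins 5–2.
  Option B vs Option C: Option B wins 5–2.
  Option B vs Option F: Option B wins 5–2.
  Option E vs Option C: Option C wins 4–3.
  Option E vs Option F: Option F wins 4–3.
  Option C vs Option F: Option F wins 4–3.
Copeland scores (wins − losses):
  Option G: 1 − 4 = -3
  Option A: 3 − 2 = 1
  Option B: 4 − 1 = 3
  Option E: 2 − 3 = -1
  Option C: 2 − 3 = -1
  Option F: 3 − 2 = 1
Option B has the best Copeland score.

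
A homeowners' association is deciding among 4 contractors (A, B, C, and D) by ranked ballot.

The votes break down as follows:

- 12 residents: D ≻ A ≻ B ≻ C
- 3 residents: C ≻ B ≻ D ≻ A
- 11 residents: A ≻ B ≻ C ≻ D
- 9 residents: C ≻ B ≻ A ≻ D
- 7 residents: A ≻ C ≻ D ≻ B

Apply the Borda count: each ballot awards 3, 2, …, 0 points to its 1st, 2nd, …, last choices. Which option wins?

Borda scores:
  A: 12·2 + 3·0 + 11·3 + 9·1 + 7·3 = 87
  B: 12·1 + 3·2 + 11·2 + 9·2 + 7·0 = 58
  C: 12·0 + 3·3 + 11·1 + 9·3 + 7·2 = 61
  D: 12·3 + 3·1 + 11·0 + 9·0 + 7·1 = 46
A has the highest total.

A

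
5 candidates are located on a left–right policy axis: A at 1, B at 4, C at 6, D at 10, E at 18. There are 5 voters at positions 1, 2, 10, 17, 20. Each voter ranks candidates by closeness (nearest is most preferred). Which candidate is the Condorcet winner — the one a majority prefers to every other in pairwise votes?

With single-peaked preferences on a line, the Condorcet winner is the candidate closest to the median voter.
The median voter (position 10) is closest to D at 10.
Check: D vs C — voters closer to D: 3 of 5.

D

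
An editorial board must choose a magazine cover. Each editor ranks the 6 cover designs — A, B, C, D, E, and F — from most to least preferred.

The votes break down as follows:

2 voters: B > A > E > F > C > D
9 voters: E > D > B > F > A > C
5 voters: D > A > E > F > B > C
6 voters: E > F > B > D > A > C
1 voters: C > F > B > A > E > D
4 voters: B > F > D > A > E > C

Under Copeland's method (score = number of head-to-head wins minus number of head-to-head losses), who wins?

Pairwise results:
  A vs B: B wins 22–5.
  A vs C: A wins 26–1.
  A vs D: D wins 24–3.
  A vs E: E wins 15–12.
  A vs F: F wins 20–7.
  B vs C: B wins 26–1.
  B vs D: D wins 14–13.
  B vs E: E wins 20–7.
  B vs F: B wins 15–12.
  C vs D: D wins 24–3.
  C vs E: E wins 26–1.
  C vs F: F wins 26–1.
  D vs E: E wins 18–9.
  D vs F: D wins 14–13.
  E vs F: E wins 22–5.
Copeland scores (wins − losses):
  A: 1 − 4 = -3
  B: 3 − 2 = 1
  C: 0 − 5 = -5
  D: 4 − 1 = 3
  E: 5 − 0 = 5
  F: 2 − 3 = -1
E has the best Copeland score.

E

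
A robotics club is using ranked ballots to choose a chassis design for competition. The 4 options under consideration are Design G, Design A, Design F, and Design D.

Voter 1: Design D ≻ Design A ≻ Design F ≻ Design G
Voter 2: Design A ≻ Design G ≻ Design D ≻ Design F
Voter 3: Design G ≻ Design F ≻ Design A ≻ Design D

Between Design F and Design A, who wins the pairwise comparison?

Ballots ranking Design F above Design A: 1.
Ballots ranking Design A above Design F: 2.
Design A wins the head-to-head, 2–1.

Design A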